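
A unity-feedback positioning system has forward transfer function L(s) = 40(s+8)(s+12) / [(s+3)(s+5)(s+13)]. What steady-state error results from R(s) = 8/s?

L(s) has no factors of s in the denominator, so the system is type 0.
K_p = lim_{s→0} L(s) = 40·8·12 / (3·5·13) = 256/13.
e_ss = 8/(1 + K_p) = 8/(269/13) = 104/269.

104/269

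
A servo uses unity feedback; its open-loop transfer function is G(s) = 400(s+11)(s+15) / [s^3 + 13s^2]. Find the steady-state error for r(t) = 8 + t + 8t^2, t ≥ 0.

The denominator has no term below 13s^2 — 2 poles at s=0, type 2. Taking each input component in turn:
  • 8: tracked with zero error.
  • t: tracked with zero error.
  • 8t^2: e_ss = 16/K_a with K_a=66000/13 → 13/4125.
Total e_ss = 13/4125.

13/4125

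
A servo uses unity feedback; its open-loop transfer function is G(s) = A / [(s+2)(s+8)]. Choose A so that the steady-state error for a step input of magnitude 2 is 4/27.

G(s) has no factors of s in the denominator, so the system is type 0.
K_p = lim_{s→0} G(s) = A / (2·8) = 0.0625·A.
e_ss = 2/(1 + K_p) = 4/27 ⇒ 1 + 0.0625·A = 13.5 ⇒ A = 200.

200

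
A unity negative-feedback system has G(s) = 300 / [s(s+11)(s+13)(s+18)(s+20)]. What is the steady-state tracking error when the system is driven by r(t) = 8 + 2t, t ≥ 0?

One free integrator in G(s): this is a type 1 system. Taking each input component in turn:
  • 8: tracked with zero error.
  • 2t: e_ss = 2/K_v with K_v=5/858 → 343.2.
Total e_ss = 343.2.

343.2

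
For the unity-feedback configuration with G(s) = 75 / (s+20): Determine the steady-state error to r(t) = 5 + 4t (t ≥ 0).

infinity

No free integrators in G(s): this is a type 0 system. By superposition:
  • 5: e_ss = 5/(1+K_p) with K_p=3.75 → 20/19.
  • 4t: a type-0 system cannot track it, e_ss → ∞.
The unbounded component dominates.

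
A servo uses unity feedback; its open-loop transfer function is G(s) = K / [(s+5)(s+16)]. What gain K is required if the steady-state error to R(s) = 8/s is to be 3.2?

120

G(s) has no factors of s in the denominator, so the system is type 0.
K_p = lim_{s→0} G(s) = K / (5·16) = 0.0125·K.
e_ss = 8/(1 + K_p) = 3.2 ⇒ 1 + 0.0125·K = 2.5 ⇒ K = 120.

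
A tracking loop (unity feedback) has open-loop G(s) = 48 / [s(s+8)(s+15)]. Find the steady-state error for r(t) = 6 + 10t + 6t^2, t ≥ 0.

The open loop has one pole at the origin → type 1 system. Treating each term separately:
  • 6: tracked with zero error.
  • 10t: e_ss = 10/K_v with K_v=0.4 → 25.
  • 6t^2: a type-1 system cannot track it, e_ss → ∞.
The unbounded component dominates.

infinity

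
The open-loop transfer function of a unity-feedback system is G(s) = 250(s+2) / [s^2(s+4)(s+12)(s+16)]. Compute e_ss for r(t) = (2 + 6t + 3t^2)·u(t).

9.216

System type = 2 (two poles at s=0). Taking each input component in turn:
  • 2: tracked with zero error.
  • 6t: tracked with zero error.
  • 3t^2: e_ss = 6/K_a with K_a=125/192 → 9.216.
Total e_ss = 9.216.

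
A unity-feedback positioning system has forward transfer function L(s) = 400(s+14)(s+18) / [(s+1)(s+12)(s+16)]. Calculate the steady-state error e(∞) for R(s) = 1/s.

1/526

No free integrators in L(s): this is a type 0 system.
K_p = lim_{s→0} L(s) = 400·14·18 / (1·12·16) = 525.
e_ss = 1/(1 + K_p) = 1/526.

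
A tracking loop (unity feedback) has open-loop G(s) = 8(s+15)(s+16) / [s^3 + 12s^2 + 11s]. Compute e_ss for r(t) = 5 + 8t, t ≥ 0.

11/240

Lowest-order denominator term is 11s, so the open loop has 1 pole at the origin → type 1 system. Treating each term separately:
  • 5: tracked with zero error.
  • 8t: e_ss = 8/K_v with K_v=1920/11 → 11/240.
Total e_ss = 11/240.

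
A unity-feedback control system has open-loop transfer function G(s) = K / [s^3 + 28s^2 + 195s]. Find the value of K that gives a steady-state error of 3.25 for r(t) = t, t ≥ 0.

Lowest-order denominator term is 195s, so the open loop has 1 pole at the origin → type 1 system.
K_v = lim_{s→0} s·G(s) = K / 195 = (1/195)·K.
e_ss = 1/K_v = 3.25 ⇒ K_v = 4/13 ⇒ K = (4/13)/(1/195) = 60.

60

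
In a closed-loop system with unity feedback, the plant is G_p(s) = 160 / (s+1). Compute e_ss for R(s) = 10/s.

10/161

System type = 0 (no poles at s=0).
K_p = lim_{s→0} G_p(s) = 160 / (1) = 160.
e_ss = 10/(1 + K_p) = 10/161.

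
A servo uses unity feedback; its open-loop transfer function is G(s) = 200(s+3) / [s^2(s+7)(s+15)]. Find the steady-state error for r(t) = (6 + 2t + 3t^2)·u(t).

G(s) has two factors of s in the denominator, so the system is type 2. Treating each term separately:
  • 6: tracked with zero error.
  • 2t: tracked with zero error.
  • 3t^2: e_ss = 6/K_a with K_a=40/7 → 1.05.
Total e_ss = 1.05.

1.05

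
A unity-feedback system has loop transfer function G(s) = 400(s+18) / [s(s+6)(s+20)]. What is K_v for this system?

60

System type = 1 (one pole at s=0).
K_v = lim_{s→0} s·G(s) = 400·18 / (6·20) = 60.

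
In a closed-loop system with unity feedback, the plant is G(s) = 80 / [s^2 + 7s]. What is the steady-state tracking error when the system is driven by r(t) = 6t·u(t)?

0.525

Lowest-order denominator term is 7s, so the open loop has 1 pole at the origin → type 1 system.
K_v = lim_{s→0} s·G(s) = 80 / 7 = 80/7.
e_ss = 6/K_v = 6/(80/7) = 0.525.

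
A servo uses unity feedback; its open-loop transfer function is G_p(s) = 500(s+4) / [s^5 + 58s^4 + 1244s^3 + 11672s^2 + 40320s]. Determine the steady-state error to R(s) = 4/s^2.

80.64

Lowest-order denominator term is 40320s, so the open loop has 1 pole at the origin → type 1 system.
K_v = lim_{s→0} s·G_p(s) = 500·4 / 40320 = 25/504.
e_ss = 4/K_v = 4/(25/504) = 80.64.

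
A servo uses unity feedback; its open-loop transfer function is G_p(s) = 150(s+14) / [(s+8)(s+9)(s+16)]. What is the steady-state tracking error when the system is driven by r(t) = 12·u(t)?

No free integrators in G_p(s): this is a type 0 system.
K_p = lim_{s→0} G_p(s) = 150·14 / (8·9·16) = 175/96.
e_ss = 12/(1 + K_p) = 12/(271/96) = 1152/271.

1152/271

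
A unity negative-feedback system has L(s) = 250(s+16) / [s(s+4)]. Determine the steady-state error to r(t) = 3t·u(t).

0.003

The open loop has one pole at the origin → type 1 system.
K_v = lim_{s→0} s·L(s) = 250·16 / (4) = 1000.
e_ss = 3/K_v = 3/1000 = 0.003.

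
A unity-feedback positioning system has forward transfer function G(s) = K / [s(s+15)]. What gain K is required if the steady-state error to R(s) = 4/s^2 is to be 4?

15

System type = 1 (one pole at s=0).
K_v = lim_{s→0} s·G(s) = K / (15) = (1/15)·K.
e_ss = 4/K_v = 4 ⇒ K_v = 1 ⇒ K = 1/(1/15) = 15.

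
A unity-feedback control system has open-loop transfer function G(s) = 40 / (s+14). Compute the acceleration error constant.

G(s) has no factors of s in the denominator, so the system is type 0.
K_a = lim_{s→0} s^2·G(s) = 0 (the extra factor of s kills the finite limit).

0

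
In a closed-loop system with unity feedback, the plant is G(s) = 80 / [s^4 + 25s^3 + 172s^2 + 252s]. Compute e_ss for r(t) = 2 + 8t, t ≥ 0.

The denominator has no term below 252s — 1 pole at s=0, type 1. By superposition:
  • 2: tracked with zero error.
  • 8t: e_ss = 8/K_v with K_v=20/63 → 25.2.
Total e_ss = 25.2.

25.2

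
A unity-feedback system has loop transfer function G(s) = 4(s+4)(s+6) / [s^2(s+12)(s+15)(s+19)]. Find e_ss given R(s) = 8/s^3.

285

G(s) has two factors of s in the denominator, so the system is type 2.
K_a = lim_{s→0} s^2·G(s) = 4·4·6 / (12·15·19) = 8/285.
r(t) = 4t^2 gives R(s) = 8/s^3.
e_ss = 8/K_a = 8/(8/285) = 285.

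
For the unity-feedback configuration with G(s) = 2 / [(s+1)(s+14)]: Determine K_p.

System type = 0 (no poles at s=0).
K_p = lim_{s→0} G(s) = 2 / (1·14) = 1/7.

1/7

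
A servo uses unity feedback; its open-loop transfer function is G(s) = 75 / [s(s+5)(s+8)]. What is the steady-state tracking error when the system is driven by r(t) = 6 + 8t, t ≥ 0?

64/15

The open loop has one pole at the origin → type 1 system. Treating each term separately:
  • 6: tracked with zero error.
  • 8t: e_ss = 8/K_v with K_v=1.875 → 64/15.
Total e_ss = 64/15.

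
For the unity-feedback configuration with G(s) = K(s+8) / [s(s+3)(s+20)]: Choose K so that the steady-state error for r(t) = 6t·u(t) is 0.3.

One free integrator in G(s): this is a type 1 system.
K_v = lim_{s→0} s·G(s) = K·8 / (3·20) = (2/15)·K.
e_ss = 6/K_v = 0.3 ⇒ K_v = 20 ⇒ K = 20/(2/15) = 150.

150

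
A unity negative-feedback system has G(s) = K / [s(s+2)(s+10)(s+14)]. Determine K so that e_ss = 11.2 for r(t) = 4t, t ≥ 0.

100

One free integrator in G(s): this is a type 1 system.
K_v = lim_{s→0} s·G(s) = K / (2·10·14) = (1/280)·K.
e_ss = 4/K_v = 11.2 ⇒ K_v = 5/14 ⇒ K = (5/14)/(1/280) = 100.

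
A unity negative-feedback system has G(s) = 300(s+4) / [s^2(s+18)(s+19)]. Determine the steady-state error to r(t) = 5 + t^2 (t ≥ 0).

The open loop has two poles at the origin → type 2 system. By superposition:
  • 5: tracked with zero error.
  • t^2: e_ss = 2/K_a with K_a=200/57 → 0.57.
Total e_ss = 0.57.

0.57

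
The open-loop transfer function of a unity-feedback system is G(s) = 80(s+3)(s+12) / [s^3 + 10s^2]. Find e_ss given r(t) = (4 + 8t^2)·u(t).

The denominator has no term below 10s^2 — 2 poles at s=0, type 2. By superposition:
  • 4: tracked with zero error.
  • 8t^2: e_ss = 16/K_a with K_a=288 → 1/18.
Total e_ss = 1/18.

1/18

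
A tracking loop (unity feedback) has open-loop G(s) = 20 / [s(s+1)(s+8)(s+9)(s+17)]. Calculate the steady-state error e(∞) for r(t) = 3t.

System type = 1 (one pole at s=0).
K_v = lim_{s→0} s·G(s) = 20 / (1·8·9·17) = 5/306.
e_ss = 3/K_v = 3/(5/306) = 183.6.

183.6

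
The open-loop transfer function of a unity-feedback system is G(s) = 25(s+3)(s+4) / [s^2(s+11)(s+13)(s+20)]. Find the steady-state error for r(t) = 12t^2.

228.8

G(s) has two factors of s in the denominator, so the system is type 2.
K_a = lim_{s→0} s^2·G(s) = 25·3·4 / (11·13·20) = 15/143.
r(t) = 12t^2 gives R(s) = 24/s^3.
e_ss = 24/K_a = 24/(15/143) = 228.8.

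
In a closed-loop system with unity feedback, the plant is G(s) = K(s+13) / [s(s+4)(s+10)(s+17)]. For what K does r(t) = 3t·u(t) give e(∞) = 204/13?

One free integrator in G(s): this is a type 1 system.
K_v = lim_{s→0} s·G(s) = K·13 / (4·10·17) = (13/680)·K.
e_ss = 3/K_v = 204/13 ⇒ K_v = 13/68 ⇒ K = (13/68)/(13/680) = 10.

10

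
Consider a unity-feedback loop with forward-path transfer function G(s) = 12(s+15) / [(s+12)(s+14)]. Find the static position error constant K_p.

15/14

System type = 0 (no poles at s=0).
K_p = lim_{s→0} G(s) = 12·15 / (12·14) = 15/14.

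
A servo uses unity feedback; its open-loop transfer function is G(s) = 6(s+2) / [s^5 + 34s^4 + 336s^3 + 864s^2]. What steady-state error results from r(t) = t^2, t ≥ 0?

The denominator has no term below 864s^2 — 2 poles at s=0, type 2.
K_a = lim_{s→0} s^2·G(s) = 6·2 / 864 = 1/72.
r(t) = t^2 gives R(s) = 2/s^3.
e_ss = 2/K_a = 2/(1/72) = 144.

144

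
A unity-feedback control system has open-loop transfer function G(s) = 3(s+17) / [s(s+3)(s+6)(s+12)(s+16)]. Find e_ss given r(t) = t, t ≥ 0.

One free integrator in G(s): this is a type 1 system.
K_v = lim_{s→0} s·G(s) = 3·17 / (3·6·12·16) = 17/1152.
e_ss = 1/K_v = 1/(17/1152) = 1152/17.

1152/17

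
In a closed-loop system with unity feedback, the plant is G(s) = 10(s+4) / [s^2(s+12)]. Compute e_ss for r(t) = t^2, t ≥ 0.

Two free integrators in G(s): this is a type 2 system.
K_a = lim_{s→0} s^2·G(s) = 10·4 / (12) = 10/3.
r(t) = t^2 gives R(s) = 2/s^3.
e_ss = 2/K_a = 2/(10/3) = 0.6.

0.6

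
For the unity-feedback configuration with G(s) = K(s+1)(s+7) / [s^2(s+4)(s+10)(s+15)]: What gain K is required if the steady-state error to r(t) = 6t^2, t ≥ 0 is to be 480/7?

G(s) has two factors of s in the denominator, so the system is type 2.
K_a = lim_{s→0} s^2·G(s) = K·1·7 / (4·10·15) = (7/600)·K.
e_ss = 12/K_a = 480/7 ⇒ K_a = 0.175 ⇒ K = 0.175/(7/600) = 15.

15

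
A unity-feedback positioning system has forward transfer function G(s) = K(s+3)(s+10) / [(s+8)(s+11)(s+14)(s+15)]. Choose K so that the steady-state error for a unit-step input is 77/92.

No free integrators in G(s): this is a type 0 system.
K_p = lim_{s→0} G(s) = K·3·10 / (8·11·14·15) = (1/616)·K.
e_ss = 1/(1 + K_p) = 77/92 ⇒ 1 + (1/616)·K = 92/77 ⇒ K = 120.

120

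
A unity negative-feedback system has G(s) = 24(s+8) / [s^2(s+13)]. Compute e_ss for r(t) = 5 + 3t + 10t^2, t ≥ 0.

65/48

G(s) has two factors of s in the denominator, so the system is type 2. Treating each term separately:
  • 5: tracked with zero error.
  • 3t: tracked with zero error.
  • 10t^2: e_ss = 20/K_a with K_a=192/13 → 65/48.
Total e_ss = 65/48.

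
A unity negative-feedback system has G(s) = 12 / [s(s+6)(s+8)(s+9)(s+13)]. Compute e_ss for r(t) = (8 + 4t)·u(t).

One free integrator in G(s): this is a type 1 system. Treating each term separately:
  • 8: tracked with zero error.
  • 4t: e_ss = 4/K_v with K_v=1/468 → 1872.
Total e_ss = 1872.

1872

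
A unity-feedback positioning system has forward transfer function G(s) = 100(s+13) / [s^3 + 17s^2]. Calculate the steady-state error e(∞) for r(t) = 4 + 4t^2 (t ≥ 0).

The denominator has no term below 17s^2 — 2 poles at s=0, type 2. By superposition:
  • 4: tracked with zero error.
  • 4t^2: e_ss = 8/K_a with K_a=1300/17 → 34/325.
Total e_ss = 34/325.

34/325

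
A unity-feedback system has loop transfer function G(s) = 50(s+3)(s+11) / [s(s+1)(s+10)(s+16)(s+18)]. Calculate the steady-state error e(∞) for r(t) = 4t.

384/55

System type = 1 (one pole at s=0).
K_v = lim_{s→0} s·G(s) = 50·3·11 / (1·10·16·18) = 55/96.
e_ss = 4/K_v = 4/(55/96) = 384/55.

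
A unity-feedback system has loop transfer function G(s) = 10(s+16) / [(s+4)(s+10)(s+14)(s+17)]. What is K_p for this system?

G(s) has no factors of s in the denominator, so the system is type 0.
K_p = lim_{s→0} G(s) = 10·16 / (4·10·14·17) = 2/119.

2/119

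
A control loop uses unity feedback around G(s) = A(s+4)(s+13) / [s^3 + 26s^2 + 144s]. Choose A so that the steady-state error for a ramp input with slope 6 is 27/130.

The denominator has no term below 144s — 1 pole at s=0, type 1.
K_v = lim_{s→0} s·G(s) = A·4·13 / 144 = (13/36)·A.
e_ss = 6/K_v = 27/130 ⇒ K_v = 260/9 ⇒ A = (260/9)/(13/36) = 80.

80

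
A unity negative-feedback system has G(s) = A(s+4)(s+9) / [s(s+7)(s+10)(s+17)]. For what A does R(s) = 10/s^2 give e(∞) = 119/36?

100

G(s) has one factor of s in the denominator, so the system is type 1.
K_v = lim_{s→0} s·G(s) = A·4·9 / (7·10·17) = (18/595)·A.
e_ss = 10/K_v = 119/36 ⇒ K_v = 360/119 ⇒ A = (360/119)/(18/595) = 100.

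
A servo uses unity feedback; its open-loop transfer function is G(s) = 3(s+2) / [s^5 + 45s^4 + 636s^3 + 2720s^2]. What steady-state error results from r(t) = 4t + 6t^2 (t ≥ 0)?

5440

The denominator has no term below 2720s^2 — 2 poles at s=0, type 2. Taking each input component in turn:
  • 4t: tracked with zero error.
  • 6t^2: e_ss = 12/K_a with K_a=3/1360 → 5440.
Total e_ss = 5440.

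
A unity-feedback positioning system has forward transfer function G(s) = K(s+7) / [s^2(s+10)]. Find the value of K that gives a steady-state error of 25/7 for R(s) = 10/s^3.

4

System type = 2 (two poles at s=0).
K_a = lim_{s→0} s^2·G(s) = K·7 / (10) = 0.7·K.
e_ss = 10/K_a = 25/7 ⇒ K_a = 2.8 ⇒ K = 2.8/0.7 = 4.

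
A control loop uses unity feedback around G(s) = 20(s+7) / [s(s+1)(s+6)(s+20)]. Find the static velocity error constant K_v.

7/6

System type = 1 (one pole at s=0).
K_v = lim_{s→0} s·G(s) = 20·7 / (1·6·20) = 7/6.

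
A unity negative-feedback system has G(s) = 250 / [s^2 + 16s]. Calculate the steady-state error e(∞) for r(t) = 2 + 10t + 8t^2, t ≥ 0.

Lowest-order denominator term is 16s, so the open loop has 1 pole at the origin → type 1 system. Treating each term separately:
  • 2: tracked with zero error.
  • 10t: e_ss = 10/K_v with K_v=15.625 → 0.64.
  • 8t^2: a type-1 system cannot track it, e_ss → ∞.
The unbounded component dominates.

infinity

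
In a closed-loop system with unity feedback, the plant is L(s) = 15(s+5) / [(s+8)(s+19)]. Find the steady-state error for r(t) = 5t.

L(s) has no factors of s in the denominator, so the system is type 0.
K_v = lim_{s→0} s·L(s) = 0; the steady-state error to this ramp input grows without bound.

infinity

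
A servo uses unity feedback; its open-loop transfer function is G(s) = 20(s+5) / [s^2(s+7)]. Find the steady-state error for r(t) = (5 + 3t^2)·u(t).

0.42

G(s) has two factors of s in the denominator, so the system is type 2. By superposition:
  • 5: tracked with zero error.
  • 3t^2: e_ss = 6/K_a with K_a=100/7 → 0.42.
Total e_ss = 0.42.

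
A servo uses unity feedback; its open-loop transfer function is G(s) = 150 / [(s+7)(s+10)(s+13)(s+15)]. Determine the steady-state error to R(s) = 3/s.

The open loop has no poles at the origin → type 0 system.
K_p = lim_{s→0} G(s) = 150 / (7·10·13·15) = 1/91.
e_ss = 3/(1 + K_p) = 3/(92/91) = 273/92.

273/92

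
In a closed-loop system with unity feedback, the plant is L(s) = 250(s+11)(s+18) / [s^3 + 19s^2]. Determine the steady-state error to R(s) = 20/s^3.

Lowest-order denominator term is 19s^2, so the open loop has 2 poles at the origin → type 2 system.
K_a = lim_{s→0} s^2·L(s) = 250·11·18 / 19 = 49500/19.
r(t) = 10t^2 gives R(s) = 20/s^3.
e_ss = 20/K_a = 20/(49500/19) = 19/2475.

19/2475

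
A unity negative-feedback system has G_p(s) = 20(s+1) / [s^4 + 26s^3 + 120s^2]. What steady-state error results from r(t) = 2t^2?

24

Lowest-order denominator term is 120s^2, so the open loop has 2 poles at the origin → type 2 system.
K_a = lim_{s→0} s^2·G_p(s) = 20·1 / 120 = 1/6.
r(t) = 2t^2 gives R(s) = 4/s^3.
e_ss = 4/K_a = 4/(1/6) = 24.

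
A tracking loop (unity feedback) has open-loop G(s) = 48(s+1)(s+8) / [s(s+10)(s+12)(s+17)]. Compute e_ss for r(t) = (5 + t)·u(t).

5.3125

G(s) has one factor of s in the denominator, so the system is type 1. Taking each input component in turn:
  • 5: tracked with zero error.
  • t: e_ss = 1/K_v with K_v=16/85 → 5.3125.
Total e_ss = 5.3125.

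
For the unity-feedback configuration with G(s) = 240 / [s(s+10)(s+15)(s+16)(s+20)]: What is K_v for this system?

G(s) has one factor of s in the denominator, so the system is type 1.
K_v = lim_{s→0} s·G(s) = 240 / (10·15·16·20) = 0.005.

0.005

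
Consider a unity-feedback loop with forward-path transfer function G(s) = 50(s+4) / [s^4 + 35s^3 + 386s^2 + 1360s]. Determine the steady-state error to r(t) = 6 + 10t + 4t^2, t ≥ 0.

The denominator has no term below 1360s — 1 pole at s=0, type 1. By superposition:
  • 6: tracked with zero error.
  • 10t: e_ss = 10/K_v with K_v=5/34 → 68.
  • 4t^2: a type-1 system cannot track it, e_ss → ∞.
The unbounded component dominates.

infinity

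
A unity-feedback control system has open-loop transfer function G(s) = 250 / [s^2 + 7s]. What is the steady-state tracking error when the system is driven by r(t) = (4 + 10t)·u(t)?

Lowest-order denominator term is 7s, so the open loop has 1 pole at the origin → type 1 system. Taking each input component in turn:
  • 4: tracked with zero error.
  • 10t: e_ss = 10/K_v with K_v=250/7 → 0.28.
Total e_ss = 0.28.

0.28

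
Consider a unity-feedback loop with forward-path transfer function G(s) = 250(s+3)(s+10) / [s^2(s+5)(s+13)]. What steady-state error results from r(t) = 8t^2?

The open loop has two poles at the origin → type 2 system.
K_a = lim_{s→0} s^2·G(s) = 250·3·10 / (5·13) = 1500/13.
r(t) = 8t^2 gives R(s) = 16/s^3.
e_ss = 16/K_a = 16/(1500/13) = 52/375.

52/375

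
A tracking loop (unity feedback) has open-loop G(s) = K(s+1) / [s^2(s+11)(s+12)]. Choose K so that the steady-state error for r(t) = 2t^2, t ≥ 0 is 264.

2

The open loop has two poles at the origin → type 2 system.
K_a = lim_{s→0} s^2·G(s) = K·1 / (11·12) = (1/132)·K.
e_ss = 4/K_a = 264 ⇒ K_a = 1/66 ⇒ K = (1/66)/(1/132) = 2.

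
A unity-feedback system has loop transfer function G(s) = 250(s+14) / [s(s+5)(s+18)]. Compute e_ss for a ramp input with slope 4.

18/175

System type = 1 (one pole at s=0).
K_v = lim_{s→0} s·G(s) = 250·14 / (5·18) = 350/9.
e_ss = 4/K_v = 4/(350/9) = 18/175.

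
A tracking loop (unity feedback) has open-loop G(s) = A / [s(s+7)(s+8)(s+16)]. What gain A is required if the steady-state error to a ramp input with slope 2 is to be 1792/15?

The open loop has one pole at the origin → type 1 system.
K_v = lim_{s→0} s·G(s) = A / (7·8·16) = (1/896)·A.
e_ss = 2/K_v = 1792/15 ⇒ K_v = 15/896 ⇒ A = (15/896)/(1/896) = 15.

15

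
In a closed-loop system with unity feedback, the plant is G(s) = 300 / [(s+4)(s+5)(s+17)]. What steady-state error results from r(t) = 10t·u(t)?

infinity

System type = 0 (no poles at s=0).
For a type-0 system K_v = 0, so e_ss to a ramp input is unbounded.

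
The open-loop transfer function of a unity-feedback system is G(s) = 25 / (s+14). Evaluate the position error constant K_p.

25/14

G(s) has no factors of s in the denominator, so the system is type 0.
K_p = lim_{s→0} G(s) = 25 / (14) = 25/14.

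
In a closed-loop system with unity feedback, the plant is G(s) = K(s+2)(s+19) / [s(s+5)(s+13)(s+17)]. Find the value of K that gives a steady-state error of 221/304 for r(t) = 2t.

80

G(s) has one factor of s in the denominator, so the system is type 1.
K_v = lim_{s→0} s·G(s) = K·2·19 / (5·13·17) = (38/1105)·K.
e_ss = 2/K_v = 221/304 ⇒ K_v = 608/221 ⇒ K = (608/221)/(38/1105) = 80.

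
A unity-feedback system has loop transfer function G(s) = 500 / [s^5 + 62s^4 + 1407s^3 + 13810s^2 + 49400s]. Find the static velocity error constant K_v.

5/494

Factoring s from the denominator leaves a polynomial with constant term 49400, so the system is type 1.
K_v = lim_{s→0} s·G(s) = 500 / 49400 = 5/494.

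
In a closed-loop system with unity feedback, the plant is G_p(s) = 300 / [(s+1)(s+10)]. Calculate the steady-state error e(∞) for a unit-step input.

1/31

The open loop has no poles at the origin → type 0 system.
K_p = lim_{s→0} G_p(s) = 300 / (1·10) = 30.
e_ss = 1/(1 + K_p) = 1/31.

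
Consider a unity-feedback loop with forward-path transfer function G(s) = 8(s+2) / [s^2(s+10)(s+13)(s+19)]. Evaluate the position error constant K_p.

infinity

K_p = lim_{s→0} G(s); with 2 poles at the origin the limit diverges, so K_p = ∞.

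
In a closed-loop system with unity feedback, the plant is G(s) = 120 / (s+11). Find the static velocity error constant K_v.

0

System type = 0 (no poles at s=0).
K_v = lim_{s→0} s·G(s) = 0 (the extra factor of s kills the finite limit).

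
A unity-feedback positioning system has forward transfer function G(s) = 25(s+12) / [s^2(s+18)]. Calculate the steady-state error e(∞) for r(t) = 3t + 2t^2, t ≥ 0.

0.24

The open loop has two poles at the origin → type 2 system. By superposition:
  • 3t: tracked with zero error.
  • 2t^2: e_ss = 4/K_a with K_a=50/3 → 0.24.
Total e_ss = 0.24.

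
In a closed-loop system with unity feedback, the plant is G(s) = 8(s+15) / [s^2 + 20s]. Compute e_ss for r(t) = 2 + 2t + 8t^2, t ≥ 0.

infinity

The denominator has no term below 20s — 1 pole at s=0, type 1. By superposition:
  • 2: tracked with zero error.
  • 2t: e_ss = 2/K_v with K_v=6 → 1/3.
  • 8t^2: a type-1 system cannot track it, e_ss → ∞.
The unbounded component dominates.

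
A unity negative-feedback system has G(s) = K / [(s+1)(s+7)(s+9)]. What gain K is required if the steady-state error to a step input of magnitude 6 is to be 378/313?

250

The open loop has no poles at the origin → type 0 system.
K_p = lim_{s→0} G(s) = K / (1·7·9) = (1/63)·K.
e_ss = 6/(1 + K_p) = 378/313 ⇒ 1 + (1/63)·K = 313/63 ⇒ K = 250.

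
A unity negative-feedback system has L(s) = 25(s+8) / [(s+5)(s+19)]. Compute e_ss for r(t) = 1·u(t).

19/59

L(s) has no factors of s in the denominator, so the system is type 0.
K_p = lim_{s→0} L(s) = 25·8 / (5·19) = 40/19.
e_ss = 1/(1 + K_p) = 1/(59/19) = 19/59.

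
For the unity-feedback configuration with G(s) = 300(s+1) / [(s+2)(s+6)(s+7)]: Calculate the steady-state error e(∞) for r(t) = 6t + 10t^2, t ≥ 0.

G(s) has no factors of s in the denominator, so the system is type 0. By superposition:
  • 6t: a type-0 system cannot track it, e_ss → ∞.
  • 10t^2: a type-0 system cannot track it, e_ss → ∞.
The unbounded component dominates.

infinity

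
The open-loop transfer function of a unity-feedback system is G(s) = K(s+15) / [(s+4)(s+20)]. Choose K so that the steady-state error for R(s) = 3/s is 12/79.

No free integrators in G(s): this is a type 0 system.
K_p = lim_{s→0} G(s) = K·15 / (4·20) = 0.1875·K.
e_ss = 3/(1 + K_p) = 12/79 ⇒ 1 + 0.1875·K = 19.75 ⇒ K = 100.

100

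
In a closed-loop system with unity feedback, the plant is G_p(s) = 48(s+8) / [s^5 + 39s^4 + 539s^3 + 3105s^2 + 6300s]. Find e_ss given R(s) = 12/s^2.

196.875

Lowest-order denominator term is 6300s, so the open loop has 1 pole at the origin → type 1 system.
K_v = lim_{s→0} s·G_p(s) = 48·8 / 6300 = 32/525.
e_ss = 12/K_v = 12/(32/525) = 196.875.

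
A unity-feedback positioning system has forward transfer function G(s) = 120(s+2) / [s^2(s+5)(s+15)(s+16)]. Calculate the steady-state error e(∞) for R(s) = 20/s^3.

100

Two free integrators in G(s): this is a type 2 system.
K_a = lim_{s→0} s^2·G(s) = 120·2 / (5·15·16) = 0.2.
r(t) = 10t^2 gives R(s) = 20/s^3.
e_ss = 20/K_a = 20/0.2 = 100.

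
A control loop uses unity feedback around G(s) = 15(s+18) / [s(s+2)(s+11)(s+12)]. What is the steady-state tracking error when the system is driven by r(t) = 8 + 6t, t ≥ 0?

The open loop has one pole at the origin → type 1 system. Treating each term separately:
  • 8: tracked with zero error.
  • 6t: e_ss = 6/K_v with K_v=45/44 → 88/15.
Total e_ss = 88/15.

88/15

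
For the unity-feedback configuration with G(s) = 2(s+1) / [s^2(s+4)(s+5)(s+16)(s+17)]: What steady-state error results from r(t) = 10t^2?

The open loop has two poles at the origin → type 2 system.
K_a = lim_{s→0} s^2·G(s) = 2·1 / (4·5·16·17) = 1/2720.
r(t) = 10t^2 gives R(s) = 20/s^3.
e_ss = 20/K_a = 20/(1/2720) = 54400.

54400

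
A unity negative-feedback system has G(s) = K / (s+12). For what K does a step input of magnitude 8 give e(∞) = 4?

12

The open loop has no poles at the origin → type 0 system.
K_p = lim_{s→0} G(s) = K / (12) = (1/12)·K.
e_ss = 8/(1 + K_p) = 4 ⇒ 1 + (1/12)·K = 2 ⇒ K = 12.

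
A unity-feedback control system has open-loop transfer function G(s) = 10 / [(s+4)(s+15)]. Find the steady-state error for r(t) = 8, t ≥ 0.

48/7

No free integrators in G(s): this is a type 0 system.
K_p = lim_{s→0} G(s) = 10 / (4·15) = 1/6.
e_ss = 8/(1 + K_p) = 8/(7/6) = 48/7.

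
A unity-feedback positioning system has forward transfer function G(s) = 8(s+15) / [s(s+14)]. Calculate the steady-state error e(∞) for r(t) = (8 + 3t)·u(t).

0.35

System type = 1 (one pole at s=0). By superposition:
  • 8: tracked with zero error.
  • 3t: e_ss = 3/K_v with K_v=60/7 → 0.35.
Total e_ss = 0.35.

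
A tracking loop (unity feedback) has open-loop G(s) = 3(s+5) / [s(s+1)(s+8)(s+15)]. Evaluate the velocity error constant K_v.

The open loop has one pole at the origin → type 1 system.
K_v = lim_{s→0} s·G(s) = 3·5 / (1·8·15) = 0.125.

0.125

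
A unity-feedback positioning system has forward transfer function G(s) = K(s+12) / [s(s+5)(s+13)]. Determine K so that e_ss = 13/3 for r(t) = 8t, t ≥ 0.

10

One free integrator in G(s): this is a type 1 system.
K_v = lim_{s→0} s·G(s) = K·12 / (5·13) = (12/65)·K.
e_ss = 8/K_v = 13/3 ⇒ K_v = 24/13 ⇒ K = (24/13)/(12/65) = 10.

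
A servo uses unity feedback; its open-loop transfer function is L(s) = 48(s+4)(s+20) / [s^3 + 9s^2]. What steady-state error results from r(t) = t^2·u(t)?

3/640

Lowest-order denominator term is 9s^2, so the open loop has 2 poles at the origin → type 2 system.
K_a = lim_{s→0} s^2·L(s) = 48·4·20 / 9 = 1280/3.
r(t) = t^2 gives R(s) = 2/s^3.
e_ss = 2/K_a = 2/(1280/3) = 3/640.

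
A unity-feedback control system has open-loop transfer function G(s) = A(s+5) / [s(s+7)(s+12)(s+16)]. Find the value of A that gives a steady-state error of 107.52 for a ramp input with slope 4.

The open loop has one pole at the origin → type 1 system.
K_v = lim_{s→0} s·G(s) = A·5 / (7·12·16) = (5/1344)·A.
e_ss = 4/K_v = 107.52 ⇒ K_v = 25/672 ⇒ A = (25/672)/(5/1344) = 10.

10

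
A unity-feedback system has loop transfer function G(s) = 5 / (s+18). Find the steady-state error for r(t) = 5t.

The open loop has no poles at the origin → type 0 system.
K_v = lim_{s→0} s·G(s) = 0; the steady-state error to this ramp input grows without bound.

infinity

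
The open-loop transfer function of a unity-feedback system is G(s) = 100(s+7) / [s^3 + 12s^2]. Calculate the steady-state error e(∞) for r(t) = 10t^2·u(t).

12/35

Lowest-order denominator term is 12s^2, so the open loop has 2 poles at the origin → type 2 system.
K_a = lim_{s→0} s^2·G(s) = 100·7 / 12 = 175/3.
r(t) = 10t^2 gives R(s) = 20/s^3.
e_ss = 20/K_a = 20/(175/3) = 12/35.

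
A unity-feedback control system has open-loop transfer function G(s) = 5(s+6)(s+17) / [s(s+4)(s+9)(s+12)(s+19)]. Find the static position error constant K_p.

K_p = lim_{s→0} G(s); with 1 pole at the origin the limit diverges, so K_p = ∞.

infinity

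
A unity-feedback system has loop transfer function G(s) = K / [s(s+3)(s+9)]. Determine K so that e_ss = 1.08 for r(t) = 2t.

System type = 1 (one pole at s=0).
K_v = lim_{s→0} s·G(s) = K / (3·9) = (1/27)·K.
e_ss = 2/K_v = 1.08 ⇒ K_v = 50/27 ⇒ K = (50/27)/(1/27) = 50.

50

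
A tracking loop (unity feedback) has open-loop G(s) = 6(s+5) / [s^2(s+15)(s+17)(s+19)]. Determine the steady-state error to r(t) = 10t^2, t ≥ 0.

System type = 2 (two poles at s=0).
K_a = lim_{s→0} s^2·G(s) = 6·5 / (15·17·19) = 2/323.
r(t) = 10t^2 gives R(s) = 20/s^3.
e_ss = 20/K_a = 20/(2/323) = 3230.

3230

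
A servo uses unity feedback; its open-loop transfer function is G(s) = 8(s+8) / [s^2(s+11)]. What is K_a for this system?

64/11

Two free integrators in G(s): this is a type 2 system.
K_a = lim_{s→0} s^2·G(s) = 8·8 / (11) = 64/11.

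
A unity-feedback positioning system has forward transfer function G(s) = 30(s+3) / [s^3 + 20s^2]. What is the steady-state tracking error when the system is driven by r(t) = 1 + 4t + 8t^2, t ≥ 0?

32/9

Lowest-order denominator term is 20s^2, so the open loop has 2 poles at the origin → type 2 system. By superposition:
  • 1: tracked with zero error.
  • 4t: tracked with zero error.
  • 8t^2: e_ss = 16/K_a with K_a=4.5 → 32/9.
Total e_ss = 32/9.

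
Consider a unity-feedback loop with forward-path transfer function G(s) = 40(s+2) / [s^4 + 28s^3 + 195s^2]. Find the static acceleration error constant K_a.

Factoring s^2 from the denominator leaves a polynomial with constant term 195, so the system is type 2.
K_a = lim_{s→0} s^2·G(s) = 40·2 / 195 = 16/39.

16/39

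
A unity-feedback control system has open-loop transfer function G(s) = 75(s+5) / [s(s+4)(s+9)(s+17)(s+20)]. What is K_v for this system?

25/816

One free integrator in G(s): this is a type 1 system.
K_v = lim_{s→0} s·G(s) = 75·5 / (4·9·17·20) = 25/816.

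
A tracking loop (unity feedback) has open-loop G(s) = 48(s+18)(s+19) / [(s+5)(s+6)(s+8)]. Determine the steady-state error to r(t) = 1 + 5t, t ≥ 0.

No free integrators in G(s): this is a type 0 system. By superposition:
  • 1: e_ss = 1/(1+K_p) with K_p=68.4 → 5/347.
  • 5t: a type-0 system cannot track it, e_ss → ∞.
The unbounded component dominates.

infinity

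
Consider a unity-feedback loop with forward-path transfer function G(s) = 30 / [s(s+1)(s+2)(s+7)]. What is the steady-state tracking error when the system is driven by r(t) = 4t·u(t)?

28/15

System type = 1 (one pole at s=0).
K_v = lim_{s→0} s·G(s) = 30 / (1·2·7) = 15/7.
e_ss = 4/K_v = 4/(15/7) = 28/15.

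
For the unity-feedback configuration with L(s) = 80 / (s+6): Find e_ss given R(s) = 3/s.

9/43

The open loop has no poles at the origin → type 0 system.
K_p = lim_{s→0} L(s) = 80 / (6) = 40/3.
e_ss = 3/(1 + K_p) = 3/(43/3) = 9/43.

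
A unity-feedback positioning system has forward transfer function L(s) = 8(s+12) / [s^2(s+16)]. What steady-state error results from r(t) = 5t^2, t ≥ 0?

Two free integrators in L(s): this is a type 2 system.
K_a = lim_{s→0} s^2·L(s) = 8·12 / (16) = 6.
r(t) = 5t^2 gives R(s) = 10/s^3.
e_ss = 10/K_a = 10/6 = 5/3.

5/3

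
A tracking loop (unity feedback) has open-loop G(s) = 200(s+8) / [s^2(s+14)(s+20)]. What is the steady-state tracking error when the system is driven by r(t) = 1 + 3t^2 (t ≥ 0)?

1.05

System type = 2 (two poles at s=0). Taking each input component in turn:
  • 1: tracked with zero error.
  • 3t^2: e_ss = 6/K_a with K_a=40/7 → 1.05.
Total e_ss = 1.05.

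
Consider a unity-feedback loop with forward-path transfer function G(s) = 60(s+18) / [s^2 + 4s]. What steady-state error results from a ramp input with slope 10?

The denominator has no term below 4s — 1 pole at s=0, type 1.
K_v = lim_{s→0} s·G(s) = 60·18 / 4 = 270.
e_ss = 10/K_v = 10/270 = 1/27.

1/27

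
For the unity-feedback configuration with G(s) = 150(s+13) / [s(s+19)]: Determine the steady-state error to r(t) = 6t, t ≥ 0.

19/325

The open loop has one pole at the origin → type 1 system.
K_v = lim_{s→0} s·G(s) = 150·13 / (19) = 1950/19.
e_ss = 6/K_v = 6/(1950/19) = 19/325.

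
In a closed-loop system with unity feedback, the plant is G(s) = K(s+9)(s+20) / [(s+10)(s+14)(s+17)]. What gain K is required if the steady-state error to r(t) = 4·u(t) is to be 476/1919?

200

The open loop has no poles at the origin → type 0 system.
K_p = lim_{s→0} G(s) = K·9·20 / (10·14·17) = (9/119)·K.
e_ss = 4/(1 + K_p) = 476/1919 ⇒ 1 + (9/119)·K = 1919/119 ⇒ K = 200.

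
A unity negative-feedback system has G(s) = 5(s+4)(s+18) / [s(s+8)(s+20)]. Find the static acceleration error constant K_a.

0

System type = 1 (one pole at s=0).
K_a = lim_{s→0} s^2·G(s) = 0 (the extra factor of s kills the finite limit).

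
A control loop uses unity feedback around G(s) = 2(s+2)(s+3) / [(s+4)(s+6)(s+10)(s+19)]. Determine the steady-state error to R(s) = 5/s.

System type = 0 (no poles at s=0).
K_p = lim_{s→0} G(s) = 2·2·3 / (4·6·10·19) = 1/380.
e_ss = 5/(1 + K_p) = 5/(381/380) = 1900/381.

1900/381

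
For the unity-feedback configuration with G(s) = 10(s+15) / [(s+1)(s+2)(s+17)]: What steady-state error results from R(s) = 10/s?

No free integrators in G(s): this is a type 0 system.
K_p = lim_{s→0} G(s) = 10·15 / (1·2·17) = 75/17.
e_ss = 10/(1 + K_p) = 10/(92/17) = 85/46.

85/46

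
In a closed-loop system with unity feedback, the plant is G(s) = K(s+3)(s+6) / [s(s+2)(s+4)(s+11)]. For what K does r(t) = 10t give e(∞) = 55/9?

8

The open loop has one pole at the origin → type 1 system.
K_v = lim_{s→0} s·G(s) = K·3·6 / (2·4·11) = (9/44)·K.
e_ss = 10/K_v = 55/9 ⇒ K_v = 18/11 ⇒ K = (18/11)/(9/44) = 8.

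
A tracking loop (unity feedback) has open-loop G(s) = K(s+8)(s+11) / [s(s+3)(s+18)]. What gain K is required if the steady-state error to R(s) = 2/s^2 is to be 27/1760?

The open loop has one pole at the origin → type 1 system.
K_v = lim_{s→0} s·G(s) = K·8·11 / (3·18) = (44/27)·K.
e_ss = 2/K_v = 27/1760 ⇒ K_v = 3520/27 ⇒ K = (3520/27)/(44/27) = 80.

80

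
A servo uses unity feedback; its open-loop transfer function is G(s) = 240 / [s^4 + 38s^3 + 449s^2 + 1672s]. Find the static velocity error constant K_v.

The denominator has no term below 1672s — 1 pole at s=0, type 1.
K_v = lim_{s→0} s·G(s) = 240 / 1672 = 30/209.

30/209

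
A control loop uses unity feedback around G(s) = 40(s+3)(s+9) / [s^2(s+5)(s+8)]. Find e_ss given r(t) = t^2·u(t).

2/27

System type = 2 (two poles at s=0).
K_a = lim_{s→0} s^2·G(s) = 40·3·9 / (5·8) = 27.
r(t) = t^2 gives R(s) = 2/s^3.
e_ss = 2/K_a = 2/27.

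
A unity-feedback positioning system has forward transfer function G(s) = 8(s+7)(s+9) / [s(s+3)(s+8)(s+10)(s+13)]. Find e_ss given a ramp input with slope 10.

1300/21

G(s) has one factor of s in the denominator, so the system is type 1.
K_v = lim_{s→0} s·G(s) = 8·7·9 / (3·8·10·13) = 21/130.
e_ss = 10/K_v = 10/(21/130) = 1300/21.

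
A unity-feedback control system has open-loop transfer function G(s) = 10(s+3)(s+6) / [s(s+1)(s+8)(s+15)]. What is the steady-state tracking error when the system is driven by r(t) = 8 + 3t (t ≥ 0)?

2

The open loop has one pole at the origin → type 1 system. By superposition:
  • 8: tracked with zero error.
  • 3t: e_ss = 3/K_v with K_v=1.5 → 2.
Total e_ss = 2.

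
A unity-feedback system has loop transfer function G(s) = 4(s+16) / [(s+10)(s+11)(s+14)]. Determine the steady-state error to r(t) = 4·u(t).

1540/401

No free integrators in G(s): this is a type 0 system.
K_p = lim_{s→0} G(s) = 4·16 / (10·11·14) = 16/385.
e_ss = 4/(1 + K_p) = 4/(401/385) = 1540/401.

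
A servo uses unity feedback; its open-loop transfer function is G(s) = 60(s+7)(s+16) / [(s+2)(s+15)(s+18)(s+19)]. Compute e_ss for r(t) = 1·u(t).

No free integrators in G(s): this is a type 0 system.
K_p = lim_{s→0} G(s) = 60·7·16 / (2·15·18·19) = 112/171.
e_ss = 1/(1 + K_p) = 1/(283/171) = 171/283.

171/283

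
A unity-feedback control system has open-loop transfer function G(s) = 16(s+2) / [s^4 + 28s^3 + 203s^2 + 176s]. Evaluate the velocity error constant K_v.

Factoring s from the denominator leaves a polynomial with constant term 176, so the system is type 1.
K_v = lim_{s→0} s·G(s) = 16·2 / 176 = 2/11.

2/11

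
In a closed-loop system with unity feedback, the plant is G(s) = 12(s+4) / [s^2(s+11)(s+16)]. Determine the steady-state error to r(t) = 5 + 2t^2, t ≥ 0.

System type = 2 (two poles at s=0). By superposition:
  • 5: tracked with zero error.
  • 2t^2: e_ss = 4/K_a with K_a=3/11 → 44/3.
Total e_ss = 44/3.

44/3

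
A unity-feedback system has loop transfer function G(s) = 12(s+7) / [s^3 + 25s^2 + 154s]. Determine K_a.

0

Lowest-order denominator term is 154s, so the open loop has 1 pole at the origin → type 1 system.
K_a = lim_{s→0} s^2·G(s) = 0 (the extra factor of s kills the finite limit).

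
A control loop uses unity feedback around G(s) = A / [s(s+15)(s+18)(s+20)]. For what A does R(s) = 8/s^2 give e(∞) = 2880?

One free integrator in G(s): this is a type 1 system.
K_v = lim_{s→0} s·G(s) = A / (15·18·20) = (1/5400)·A.
e_ss = 8/K_v = 2880 ⇒ K_v = 1/360 ⇒ A = (1/360)/(1/5400) = 15.

15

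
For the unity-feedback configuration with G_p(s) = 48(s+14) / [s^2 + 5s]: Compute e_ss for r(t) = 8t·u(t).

5/84

Lowest-order denominator term is 5s, so the open loop has 1 pole at the origin → type 1 system.
K_v = lim_{s→0} s·G_p(s) = 48·14 / 5 = 134.4.
e_ss = 8/K_v = 8/134.4 = 5/84.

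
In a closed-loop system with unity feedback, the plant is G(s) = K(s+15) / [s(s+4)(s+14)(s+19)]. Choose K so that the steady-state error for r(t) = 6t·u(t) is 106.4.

4

One free integrator in G(s): this is a type 1 system.
K_v = lim_{s→0} s·G(s) = K·15 / (4·14·19) = (15/1064)·K.
e_ss = 6/K_v = 106.4 ⇒ K_v = 15/266 ⇒ K = (15/266)/(15/1064) = 4.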